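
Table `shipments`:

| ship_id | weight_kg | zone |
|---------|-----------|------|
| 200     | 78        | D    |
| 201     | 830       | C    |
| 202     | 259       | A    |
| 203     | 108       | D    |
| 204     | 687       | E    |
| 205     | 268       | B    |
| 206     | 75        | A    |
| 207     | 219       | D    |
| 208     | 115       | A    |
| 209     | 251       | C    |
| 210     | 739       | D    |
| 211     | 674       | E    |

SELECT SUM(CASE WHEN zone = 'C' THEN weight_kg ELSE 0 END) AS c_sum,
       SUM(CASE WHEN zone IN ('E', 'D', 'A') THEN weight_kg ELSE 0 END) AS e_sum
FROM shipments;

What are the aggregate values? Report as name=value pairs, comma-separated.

[c_sum: zone = 'C']
ship_id=200: ✗
ship_id=201: ✓ → 830
ship_id=202: ✗
ship_id=203: ✗
ship_id=204: ✗
ship_id=205: ✗
ship_id=206: ✗
ship_id=207: ✗
ship_id=208: ✗
ship_id=209: ✓ → 251
ship_id=210: ✗
ship_id=211: ✗
c_sum = 830 + 251 = 1081
—
[e_sum: zone IN ('E', 'D', 'A')]
ship_id=200: ✓ → 78
ship_id=201: ✗
ship_id=202: ✓ → 259
ship_id=203: ✓ → 108
ship_id=204: ✓ → 687
ship_id=205: ✗
ship_id=206: ✓ → 75
ship_id=207: ✓ → 219
ship_id=208: ✓ → 115
ship_id=209: ✗
ship_id=210: ✓ → 739
ship_id=211: ✓ → 674
e_sum = 78 + 259 + 108 + 687 + 75 + 219 + 115 + 739 + 674 = 2954

c_sum=1081, e_sum=2954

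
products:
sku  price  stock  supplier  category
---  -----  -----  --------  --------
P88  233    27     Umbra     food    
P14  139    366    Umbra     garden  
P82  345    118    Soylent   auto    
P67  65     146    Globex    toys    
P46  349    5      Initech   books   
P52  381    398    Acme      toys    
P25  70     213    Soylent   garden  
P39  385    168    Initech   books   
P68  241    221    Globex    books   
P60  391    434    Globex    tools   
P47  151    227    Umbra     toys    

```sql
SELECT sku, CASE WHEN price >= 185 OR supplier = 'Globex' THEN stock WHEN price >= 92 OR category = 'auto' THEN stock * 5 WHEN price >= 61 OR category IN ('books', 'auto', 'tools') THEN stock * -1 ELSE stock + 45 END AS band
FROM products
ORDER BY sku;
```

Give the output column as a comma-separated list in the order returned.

sku=P14: price >= 92 OR category = 'auto' → 1830
sku=P25: price >= 61 OR category IN ('books', 'auto', 'tools') → -213
sku=P39: price >= 185 OR supplier = 'Globex' → 168
sku=P46: price >= 185 OR supplier = 'Globex' → 5
sku=P47: price >= 92 OR category = 'auto' → 1135
sku=P52: price >= 185 OR supplier = 'Globex' → 398
sku=P60: price >= 185 OR supplier = 'Globex' → 434
sku=P67: price >= 185 OR supplier = 'Globex' → 146
sku=P68: price >= 185 OR supplier = 'Globex' → 221
sku=P82: price >= 185 OR supplier = 'Globex' → 118
sku=P88: price >= 185 OR supplier = 'Globex' → 27

1830, -213, 168, 5, 1135, 398, 434, 146, 221, 118, 27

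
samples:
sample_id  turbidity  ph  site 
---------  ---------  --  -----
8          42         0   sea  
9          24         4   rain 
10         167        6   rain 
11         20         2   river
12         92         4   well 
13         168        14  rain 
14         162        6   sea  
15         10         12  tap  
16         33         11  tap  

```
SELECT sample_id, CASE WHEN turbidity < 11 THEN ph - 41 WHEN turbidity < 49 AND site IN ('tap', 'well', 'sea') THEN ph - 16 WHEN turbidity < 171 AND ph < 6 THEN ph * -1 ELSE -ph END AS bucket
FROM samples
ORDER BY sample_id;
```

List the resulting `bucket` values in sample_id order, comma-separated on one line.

-16, -4, -6, -2, -4, -14, -6, -29, -5

sample_id=8: turbidity < 49 AND site IN ('tap', 'well', 'sea') → -16
sample_id=9: turbidity < 171 AND ph < 6 → -4
sample_id=10: ELSE → -6
sample_id=11: turbidity < 171 AND ph < 6 → -2
sample_id=12: turbidity < 171 AND ph < 6 → -4
sample_id=13: ELSE → -14
sample_id=14: ELSE → -6
sample_id=15: turbidity < 11 → -29
sample_id=16: turbidity < 49 AND site IN ('tap', 'well', 'sea') → -5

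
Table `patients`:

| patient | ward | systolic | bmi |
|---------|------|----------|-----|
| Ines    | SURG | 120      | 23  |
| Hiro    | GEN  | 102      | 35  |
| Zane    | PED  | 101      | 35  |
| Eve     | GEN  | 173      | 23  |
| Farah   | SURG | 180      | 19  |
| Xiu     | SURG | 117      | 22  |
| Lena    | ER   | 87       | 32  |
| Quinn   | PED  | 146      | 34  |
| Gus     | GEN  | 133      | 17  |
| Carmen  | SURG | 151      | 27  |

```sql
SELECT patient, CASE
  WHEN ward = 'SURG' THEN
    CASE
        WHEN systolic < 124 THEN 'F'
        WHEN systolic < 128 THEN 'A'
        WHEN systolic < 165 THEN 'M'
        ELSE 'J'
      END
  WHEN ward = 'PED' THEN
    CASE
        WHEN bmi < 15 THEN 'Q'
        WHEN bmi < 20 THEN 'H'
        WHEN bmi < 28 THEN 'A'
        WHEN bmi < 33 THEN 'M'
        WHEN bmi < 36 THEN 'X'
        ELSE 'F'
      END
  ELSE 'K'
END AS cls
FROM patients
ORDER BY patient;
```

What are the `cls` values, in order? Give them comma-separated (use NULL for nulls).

patient=Carmen: ward='SURG' → inner[systolic < 165] → M
patient=Eve: ward='GEN' → outer ELSE → K
patient=Farah: ward='SURG' → inner[ELSE] → J
patient=Gus: ward='GEN' → outer ELSE → K
patient=Hiro: ward='GEN' → outer ELSE → K
patient=Ines: ward='SURG' → inner[systolic < 124] → F
patient=Lena: ward='ER' → outer ELSE → K
patient=Quinn: ward='PED' → inner[bmi < 36] → X
patient=Xiu: ward='SURG' → inner[systolic < 124] → F
patient=Zane: ward='PED' → inner[bmi < 36] → X

M, K, J, K, K, F, K, X, F, X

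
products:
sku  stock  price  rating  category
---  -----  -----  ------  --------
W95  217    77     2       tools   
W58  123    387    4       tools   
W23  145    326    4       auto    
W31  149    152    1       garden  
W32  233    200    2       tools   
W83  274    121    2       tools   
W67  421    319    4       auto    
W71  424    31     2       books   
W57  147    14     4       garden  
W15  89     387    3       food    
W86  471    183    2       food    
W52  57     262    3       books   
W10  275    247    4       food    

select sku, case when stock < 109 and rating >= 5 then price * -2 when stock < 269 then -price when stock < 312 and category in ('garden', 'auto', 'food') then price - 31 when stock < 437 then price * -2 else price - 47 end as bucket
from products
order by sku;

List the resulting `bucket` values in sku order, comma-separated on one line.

sku=W10: stock < 312 and category in ('garden', 'auto', 'food') → 216
sku=W15: stock < 269 → -387
sku=W23: stock < 269 → -326
sku=W31: stock < 269 → -152
sku=W32: stock < 269 → -200
sku=W52: stock < 269 → -262
sku=W57: stock < 269 → -14
sku=W58: stock < 269 → -387
sku=W67: stock < 437 → -638
sku=W71: stock < 437 → -62
sku=W83: stock < 437 → -242
sku=W86: ELSE → 136
sku=W95: stock < 269 → -77

216, -387, -326, -152, -200, -262, -14, -387, -638, -62, -242, 136, -77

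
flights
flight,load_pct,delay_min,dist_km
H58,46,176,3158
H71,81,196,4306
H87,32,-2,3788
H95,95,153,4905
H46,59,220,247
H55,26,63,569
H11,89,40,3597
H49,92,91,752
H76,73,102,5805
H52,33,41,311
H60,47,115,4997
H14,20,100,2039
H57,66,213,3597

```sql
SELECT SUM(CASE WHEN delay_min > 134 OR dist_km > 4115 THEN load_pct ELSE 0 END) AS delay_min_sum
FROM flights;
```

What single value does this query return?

467

flight=H58: ✓ → 46
flight=H71: ✓ → 81
flight=H87: ✗
flight=H95: ✓ → 95
flight=H46: ✓ → 59
flight=H55: ✗
flight=H11: ✗
flight=H49: ✗
flight=H76: ✓ → 73
flight=H52: ✗
flight=H60: ✓ → 47
flight=H14: ✗
flight=H57: ✓ → 66
delay_min_sum = 46 + 81 + 95 + 59 + 73 + 47 + 66 = 467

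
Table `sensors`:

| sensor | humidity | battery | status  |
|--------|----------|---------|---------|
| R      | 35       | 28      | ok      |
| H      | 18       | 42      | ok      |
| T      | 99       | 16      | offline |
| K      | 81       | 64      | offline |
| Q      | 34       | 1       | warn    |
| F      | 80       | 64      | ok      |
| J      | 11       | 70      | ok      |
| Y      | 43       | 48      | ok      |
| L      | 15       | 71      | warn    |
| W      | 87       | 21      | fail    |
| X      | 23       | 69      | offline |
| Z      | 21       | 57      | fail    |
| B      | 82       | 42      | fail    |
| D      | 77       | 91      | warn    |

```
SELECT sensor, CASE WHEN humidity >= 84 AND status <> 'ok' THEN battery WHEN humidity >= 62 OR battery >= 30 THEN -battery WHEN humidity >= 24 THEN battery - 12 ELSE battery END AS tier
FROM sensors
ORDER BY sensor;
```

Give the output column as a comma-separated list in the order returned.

sensor=B: humidity >= 62 OR battery >= 30 → -42
sensor=D: humidity >= 62 OR battery >= 30 → -91
sensor=F: humidity >= 62 OR battery >= 30 → -64
sensor=H: humidity >= 62 OR battery >= 30 → -42
sensor=J: humidity >= 62 OR battery >= 30 → -70
sensor=K: humidity >= 62 OR battery >= 30 → -64
sensor=L: humidity >= 62 OR battery >= 30 → -71
sensor=Q: humidity >= 24 → -11
sensor=R: humidity >= 24 → 16
sensor=T: humidity >= 84 AND status <> 'ok' → 16
sensor=W: humidity >= 84 AND status <> 'ok' → 21
sensor=X: humidity >= 62 OR battery >= 30 → -69
sensor=Y: humidity >= 62 OR battery >= 30 → -48
sensor=Z: humidity >= 62 OR battery >= 30 → -57

-42, -91, -64, -42, -70, -64, -71, -11, 16, 16, 21, -69, -48, -57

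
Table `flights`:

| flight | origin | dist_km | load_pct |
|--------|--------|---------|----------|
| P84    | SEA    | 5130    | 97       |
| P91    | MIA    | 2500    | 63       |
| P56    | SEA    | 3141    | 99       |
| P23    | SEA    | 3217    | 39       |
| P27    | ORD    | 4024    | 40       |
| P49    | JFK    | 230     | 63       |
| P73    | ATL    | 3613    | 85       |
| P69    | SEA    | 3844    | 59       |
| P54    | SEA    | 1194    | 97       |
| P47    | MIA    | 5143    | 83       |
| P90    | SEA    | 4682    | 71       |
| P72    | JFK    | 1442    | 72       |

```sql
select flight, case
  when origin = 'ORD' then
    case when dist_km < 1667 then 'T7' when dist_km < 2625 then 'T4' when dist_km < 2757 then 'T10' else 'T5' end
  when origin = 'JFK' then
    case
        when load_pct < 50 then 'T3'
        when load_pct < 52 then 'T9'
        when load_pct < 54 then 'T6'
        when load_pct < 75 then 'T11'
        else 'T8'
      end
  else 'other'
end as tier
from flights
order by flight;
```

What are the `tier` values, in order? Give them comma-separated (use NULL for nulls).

flight=P23: origin='SEA' → outer ELSE → other
flight=P27: origin='ORD' → inner[ELSE] → T5
flight=P47: origin='MIA' → outer ELSE → other
flight=P49: origin='JFK' → inner[load_pct < 75] → T11
flight=P54: origin='SEA' → outer ELSE → other
flight=P56: origin='SEA' → outer ELSE → other
flight=P69: origin='SEA' → outer ELSE → other
flight=P72: origin='JFK' → inner[load_pct < 75] → T11
flight=P73: origin='ATL' → outer ELSE → other
flight=P84: origin='SEA' → outer ELSE → other
flight=P90: origin='SEA' → outer ELSE → other
flight=P91: origin='MIA' → outer ELSE → other

other, T5, other, T11, other, other, other, T11, other, other, other, other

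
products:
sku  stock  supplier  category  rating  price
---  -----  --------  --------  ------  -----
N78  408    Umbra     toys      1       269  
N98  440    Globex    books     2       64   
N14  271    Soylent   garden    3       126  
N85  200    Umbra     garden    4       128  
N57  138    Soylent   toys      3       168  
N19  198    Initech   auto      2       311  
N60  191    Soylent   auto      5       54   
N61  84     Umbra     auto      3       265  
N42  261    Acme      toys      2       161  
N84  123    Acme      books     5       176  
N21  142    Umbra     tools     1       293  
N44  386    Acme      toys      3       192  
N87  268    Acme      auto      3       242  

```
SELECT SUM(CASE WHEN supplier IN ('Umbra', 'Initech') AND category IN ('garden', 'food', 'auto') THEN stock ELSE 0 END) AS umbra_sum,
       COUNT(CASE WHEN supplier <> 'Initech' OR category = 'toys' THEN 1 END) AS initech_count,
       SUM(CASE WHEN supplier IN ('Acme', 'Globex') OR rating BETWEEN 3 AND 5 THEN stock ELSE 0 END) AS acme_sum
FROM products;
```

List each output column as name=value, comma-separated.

umbra_sum=482, initech_count=12, acme_sum=2362

[umbra_sum: supplier IN ('Umbra', 'Initech') AND category IN ('garden', 'food', 'auto')]
sku=N78: ✗
sku=N98: ✗
sku=N14: ✗
sku=N85: ✓ → 200
sku=N57: ✗
sku=N19: ✓ → 198
sku=N60: ✗
sku=N61: ✓ → 84
sku=N42: ✗
sku=N84: ✗
sku=N21: ✗
sku=N44: ✗
sku=N87: ✗
umbra_sum = 200 + 198 + 84 = 482
—
[initech_count: supplier <> 'Initech' OR category = 'toys']
sku=N78: ✓ → 1
sku=N98: ✓ → 1
sku=N14: ✓ → 1
sku=N85: ✓ → 1
sku=N57: ✓ → 1
sku=N19: ✗
sku=N60: ✓ → 1
sku=N61: ✓ → 1
sku=N42: ✓ → 1
sku=N84: ✓ → 1
sku=N21: ✓ → 1
sku=N44: ✓ → 1
sku=N87: ✓ → 1
initech_count = COUNT(1, 1, 1, 1, 1, 1, 1, 1, 1, 1, 1, 1) = 12
—
[acme_sum: supplier IN ('Acme', 'Globex') OR rating BETWEEN 3 AND 5]
sku=N78: ✗
sku=N98: ✓ → 440
sku=N14: ✓ → 271
sku=N85: ✓ → 200
sku=N57: ✓ → 138
sku=N19: ✗
sku=N60: ✓ → 191
sku=N61: ✓ → 84
sku=N42: ✓ → 261
sku=N84: ✓ → 123
sku=N21: ✗
sku=N44: ✓ → 386
sku=N87: ✓ → 268
acme_sum = 440 + 271 + 200 + 138 + 191 + 84 + 261 + 123 + 386 + 268 = 2362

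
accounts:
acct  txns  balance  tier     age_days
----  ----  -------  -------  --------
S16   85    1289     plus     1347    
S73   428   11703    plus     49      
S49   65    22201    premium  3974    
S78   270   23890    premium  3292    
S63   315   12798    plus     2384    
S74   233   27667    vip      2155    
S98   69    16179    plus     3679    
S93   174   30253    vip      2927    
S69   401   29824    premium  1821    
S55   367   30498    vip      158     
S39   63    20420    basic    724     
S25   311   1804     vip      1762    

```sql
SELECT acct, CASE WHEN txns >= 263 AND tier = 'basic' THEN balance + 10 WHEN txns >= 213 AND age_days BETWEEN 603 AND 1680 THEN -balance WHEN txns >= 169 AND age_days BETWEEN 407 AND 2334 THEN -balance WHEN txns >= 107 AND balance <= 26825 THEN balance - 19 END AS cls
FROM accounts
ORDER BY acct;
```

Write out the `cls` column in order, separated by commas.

NULL, -1804, NULL, NULL, NULL, 12779, -29824, 11684, -27667, 23871, NULL, NULL

acct=S16: (no match → NULL) → NULL
acct=S25: txns >= 169 AND age_days BETWEEN 407 AND 2334 → -1804
acct=S39: (no match → NULL) → NULL
acct=S49: (no match → NULL) → NULL
acct=S55: (no match → NULL) → NULL
acct=S63: txns >= 107 AND balance <= 26825 → 12779
acct=S69: txns >= 169 AND age_days BETWEEN 407 AND 2334 → -29824
acct=S73: txns >= 107 AND balance <= 26825 → 11684
acct=S74: txns >= 169 AND age_days BETWEEN 407 AND 2334 → -27667
acct=S78: txns >= 107 AND balance <= 26825 → 23871
acct=S93: (no match → NULL) → NULL
acct=S98: (no match → NULL) → NULL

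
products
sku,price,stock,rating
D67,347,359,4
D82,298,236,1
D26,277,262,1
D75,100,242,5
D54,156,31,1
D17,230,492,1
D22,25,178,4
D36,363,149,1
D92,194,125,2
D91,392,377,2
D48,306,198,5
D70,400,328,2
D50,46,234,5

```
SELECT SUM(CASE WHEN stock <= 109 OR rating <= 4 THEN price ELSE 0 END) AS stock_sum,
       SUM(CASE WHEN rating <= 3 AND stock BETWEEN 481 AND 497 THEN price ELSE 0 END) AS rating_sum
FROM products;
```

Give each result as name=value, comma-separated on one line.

stock_sum=2682, rating_sum=230

[stock_sum: stock <= 109 OR rating <= 4]
sku=D67: ✓ → 347
sku=D82: ✓ → 298
sku=D26: ✓ → 277
sku=D75: ✗
sku=D54: ✓ → 156
sku=D17: ✓ → 230
sku=D22: ✓ → 25
sku=D36: ✓ → 363
sku=D92: ✓ → 194
sku=D91: ✓ → 392
sku=D48: ✗
sku=D70: ✓ → 400
sku=D50: ✗
stock_sum = 347 + 298 + 277 + 156 + 230 + 25 + 363 + 194 + 392 + 400 = 2682
—
[rating_sum: rating <= 3 AND stock BETWEEN 481 AND 497]
sku=D67: ✗
sku=D82: ✗
sku=D26: ✗
sku=D75: ✗
sku=D54: ✗
sku=D17: ✓ → 230
sku=D22: ✗
sku=D36: ✗
sku=D92: ✗
sku=D91: ✗
sku=D48: ✗
sku=D70: ✗
sku=D50: ✗
rating_sum = 230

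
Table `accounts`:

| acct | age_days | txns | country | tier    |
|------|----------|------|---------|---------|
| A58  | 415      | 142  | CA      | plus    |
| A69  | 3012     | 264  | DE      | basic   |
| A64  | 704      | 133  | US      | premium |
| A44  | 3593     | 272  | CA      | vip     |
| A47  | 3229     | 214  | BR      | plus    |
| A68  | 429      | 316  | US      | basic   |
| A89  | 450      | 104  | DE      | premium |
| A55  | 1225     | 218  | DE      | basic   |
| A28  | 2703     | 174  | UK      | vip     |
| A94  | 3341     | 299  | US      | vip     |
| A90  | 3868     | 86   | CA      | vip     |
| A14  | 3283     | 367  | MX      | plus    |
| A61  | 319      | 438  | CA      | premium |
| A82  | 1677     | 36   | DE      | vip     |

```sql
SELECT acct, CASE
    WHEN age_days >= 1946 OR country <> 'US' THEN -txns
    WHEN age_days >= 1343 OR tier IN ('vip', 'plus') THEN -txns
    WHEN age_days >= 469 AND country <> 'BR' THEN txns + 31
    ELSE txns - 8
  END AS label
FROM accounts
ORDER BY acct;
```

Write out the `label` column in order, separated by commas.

-367, -174, -272, -214, -218, -142, -438, 164, 308, -264, -36, -104, -86, -299

acct=A14: age_days >= 1946 OR country <> 'US' → -367
acct=A28: age_days >= 1946 OR country <> 'US' → -174
acct=A44: age_days >= 1946 OR country <> 'US' → -272
acct=A47: age_days >= 1946 OR country <> 'US' → -214
acct=A55: age_days >= 1946 OR country <> 'US' → -218
acct=A58: age_days >= 1946 OR country <> 'US' → -142
acct=A61: age_days >= 1946 OR country <> 'US' → -438
acct=A64: age_days >= 469 AND country <> 'BR' → 164
acct=A68: ELSE → 308
acct=A69: age_days >= 1946 OR country <> 'US' → -264
acct=A82: age_days >= 1946 OR country <> 'US' → -36
acct=A89: age_days >= 1946 OR country <> 'US' → -104
acct=A90: age_days >= 1946 OR country <> 'US' → -86
acct=A94: age_days >= 1946 OR country <> 'US' → -299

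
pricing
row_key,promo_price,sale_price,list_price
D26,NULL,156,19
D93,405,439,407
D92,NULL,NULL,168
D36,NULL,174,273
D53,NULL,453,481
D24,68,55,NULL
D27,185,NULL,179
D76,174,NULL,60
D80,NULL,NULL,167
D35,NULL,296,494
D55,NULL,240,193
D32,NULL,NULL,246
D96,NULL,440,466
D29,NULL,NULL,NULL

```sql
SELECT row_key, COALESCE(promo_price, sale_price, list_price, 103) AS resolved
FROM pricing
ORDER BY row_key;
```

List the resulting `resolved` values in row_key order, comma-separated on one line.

row_key=D24: promo_price=68 → 68
row_key=D26: promo_price=NULL, sale_price=156 → 156
row_key=D27: promo_price=185 → 185
row_key=D29: promo_price=NULL, sale_price=NULL, list_price=NULL, → literal 103 → 103
row_key=D32: promo_price=NULL, sale_price=NULL, list_price=246 → 246
row_key=D35: promo_price=NULL, sale_price=296 → 296
row_key=D36: promo_price=NULL, sale_price=174 → 174
row_key=D53: promo_price=NULL, sale_price=453 → 453
row_key=D55: promo_price=NULL, sale_price=240 → 240
row_key=D76: promo_price=174 → 174
row_key=D80: promo_price=NULL, sale_price=NULL, list_price=167 → 167
row_key=D92: promo_price=NULL, sale_price=NULL, list_price=168 → 168
row_key=D93: promo_price=405 → 405
row_key=D96: promo_price=NULL, sale_price=440 → 440

68, 156, 185, 103, 246, 296, 174, 453, 240, 174, 167, 168, 405, 440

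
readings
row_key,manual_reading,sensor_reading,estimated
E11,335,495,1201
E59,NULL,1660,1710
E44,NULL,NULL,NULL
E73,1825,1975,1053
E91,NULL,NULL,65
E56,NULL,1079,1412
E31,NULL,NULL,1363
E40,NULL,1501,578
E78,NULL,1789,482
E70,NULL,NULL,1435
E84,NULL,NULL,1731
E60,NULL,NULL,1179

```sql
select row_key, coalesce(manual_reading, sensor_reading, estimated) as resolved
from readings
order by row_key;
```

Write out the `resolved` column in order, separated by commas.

row_key=E11: manual_reading=335 → 335
row_key=E31: manual_reading=NULL, sensor_reading=NULL, estimated=1363 → 1363
row_key=E40: manual_reading=NULL, sensor_reading=1501 → 1501
row_key=E44: manual_reading=NULL, sensor_reading=NULL, estimated=NULL (all NULL) → NULL
row_key=E56: manual_reading=NULL, sensor_reading=1079 → 1079
row_key=E59: manual_reading=NULL, sensor_reading=1660 → 1660
row_key=E60: manual_reading=NULL, sensor_reading=NULL, estimated=1179 → 1179
row_key=E70: manual_reading=NULL, sensor_reading=NULL, estimated=1435 → 1435
row_key=E73: manual_reading=1825 → 1825
row_key=E78: manual_reading=NULL, sensor_reading=1789 → 1789
row_key=E84: manual_reading=NULL, sensor_reading=NULL, estimated=1731 → 1731
row_key=E91: manual_reading=NULL, sensor_reading=NULL, estimated=65 → 65

335, 1363, 1501, NULL, 1079, 1660, 1179, 1435, 1825, 1789, 1731, 65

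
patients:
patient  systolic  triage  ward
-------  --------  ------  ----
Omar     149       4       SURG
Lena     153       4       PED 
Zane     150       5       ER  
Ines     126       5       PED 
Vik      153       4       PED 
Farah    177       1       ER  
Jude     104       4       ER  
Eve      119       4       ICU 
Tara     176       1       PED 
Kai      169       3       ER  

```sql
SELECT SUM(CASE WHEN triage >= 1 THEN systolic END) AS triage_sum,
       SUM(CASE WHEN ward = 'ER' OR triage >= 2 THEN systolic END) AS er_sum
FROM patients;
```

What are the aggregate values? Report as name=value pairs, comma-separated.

triage_sum=1476, er_sum=1300

[triage_sum: triage >= 1]
patient=Omar: ✓ → 149
patient=Lena: ✓ → 153
patient=Zane: ✓ → 150
patient=Ines: ✓ → 126
patient=Vik: ✓ → 153
patient=Farah: ✓ → 177
patient=Jude: ✓ → 104
patient=Eve: ✓ → 119
patient=Tara: ✓ → 176
patient=Kai: ✓ → 169
triage_sum = 149 + 153 + 150 + 126 + 153 + 177 + 104 + 119 + 176 + 169 = 1476
—
[er_sum: ward = 'ER' OR triage >= 2]
patient=Omar: ✓ → 149
patient=Lena: ✓ → 153
patient=Zane: ✓ → 150
patient=Ines: ✓ → 126
patient=Vik: ✓ → 153
patient=Farah: ✓ → 177
patient=Jude: ✓ → 104
patient=Eve: ✓ → 119
patient=Tara: ✗
patient=Kai: ✓ → 169
er_sum = 149 + 153 + 150 + 126 + 153 + 177 + 104 + 119 + 169 = 1300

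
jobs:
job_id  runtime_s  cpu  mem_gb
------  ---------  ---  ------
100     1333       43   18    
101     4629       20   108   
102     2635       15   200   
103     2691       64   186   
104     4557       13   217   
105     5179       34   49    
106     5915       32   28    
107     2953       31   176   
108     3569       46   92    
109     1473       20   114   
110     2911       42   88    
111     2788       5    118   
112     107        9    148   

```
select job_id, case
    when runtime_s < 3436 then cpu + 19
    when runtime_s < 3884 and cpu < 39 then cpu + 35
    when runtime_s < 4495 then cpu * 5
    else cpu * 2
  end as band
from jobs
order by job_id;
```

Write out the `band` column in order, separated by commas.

job_id=100: runtime_s < 3436 → 62
job_id=101: ELSE → 40
job_id=102: runtime_s < 3436 → 34
job_id=103: runtime_s < 3436 → 83
job_id=104: ELSE → 26
job_id=105: ELSE → 68
job_id=106: ELSE → 64
job_id=107: runtime_s < 3436 → 50
job_id=108: runtime_s < 4495 → 230
job_id=109: runtime_s < 3436 → 39
job_id=110: runtime_s < 3436 → 61
job_id=111: runtime_s < 3436 → 24
job_id=112: runtime_s < 3436 → 28

62, 40, 34, 83, 26, 68, 64, 50, 230, 39, 61, 24, 28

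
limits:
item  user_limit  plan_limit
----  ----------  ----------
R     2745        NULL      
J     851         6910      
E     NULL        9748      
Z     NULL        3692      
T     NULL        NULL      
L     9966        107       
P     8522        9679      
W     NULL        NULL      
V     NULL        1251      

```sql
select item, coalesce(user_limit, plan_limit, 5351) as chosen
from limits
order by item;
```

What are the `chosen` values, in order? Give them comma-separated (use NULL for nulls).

9748, 851, 9966, 8522, 2745, 5351, 1251, 5351, 3692

item=E: user_limit=NULL, plan_limit=9748 → 9748
item=J: user_limit=851 → 851
item=L: user_limit=9966 → 9966
item=P: user_limit=8522 → 8522
item=R: user_limit=2745 → 2745
item=T: user_limit=NULL, plan_limit=NULL, → literal 5351 → 5351
item=V: user_limit=NULL, plan_limit=1251 → 1251
item=W: user_limit=NULL, plan_limit=NULL, → literal 5351 → 5351
item=Z: user_limit=NULL, plan_limit=3692 → 3692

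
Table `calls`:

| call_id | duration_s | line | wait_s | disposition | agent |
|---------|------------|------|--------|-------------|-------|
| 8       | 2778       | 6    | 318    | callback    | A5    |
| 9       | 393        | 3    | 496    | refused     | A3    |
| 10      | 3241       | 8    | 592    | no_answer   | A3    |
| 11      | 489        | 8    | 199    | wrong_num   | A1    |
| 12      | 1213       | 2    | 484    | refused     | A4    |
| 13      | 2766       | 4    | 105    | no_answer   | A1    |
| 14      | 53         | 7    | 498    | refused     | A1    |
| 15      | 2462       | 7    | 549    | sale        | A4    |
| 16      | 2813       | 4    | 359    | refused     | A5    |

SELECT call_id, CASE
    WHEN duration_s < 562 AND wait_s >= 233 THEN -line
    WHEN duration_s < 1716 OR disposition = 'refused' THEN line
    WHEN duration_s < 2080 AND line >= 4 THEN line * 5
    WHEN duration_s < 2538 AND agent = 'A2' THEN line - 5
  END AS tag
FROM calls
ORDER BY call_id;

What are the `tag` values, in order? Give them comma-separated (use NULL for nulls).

call_id=8: (no match → NULL) → NULL
call_id=9: duration_s < 562 AND wait_s >= 233 → -3
call_id=10: (no match → NULL) → NULL
call_id=11: duration_s < 1716 OR disposition = 'refused' → 8
call_id=12: duration_s < 1716 OR disposition = 'refused' → 2
call_id=13: (no match → NULL) → NULL
call_id=14: duration_s < 562 AND wait_s >= 233 → -7
call_id=15: (no match → NULL) → NULL
call_id=16: duration_s < 1716 OR disposition = 'refused' → 4

NULL, -3, NULL, 8, 2, NULL, -7, NULL, 4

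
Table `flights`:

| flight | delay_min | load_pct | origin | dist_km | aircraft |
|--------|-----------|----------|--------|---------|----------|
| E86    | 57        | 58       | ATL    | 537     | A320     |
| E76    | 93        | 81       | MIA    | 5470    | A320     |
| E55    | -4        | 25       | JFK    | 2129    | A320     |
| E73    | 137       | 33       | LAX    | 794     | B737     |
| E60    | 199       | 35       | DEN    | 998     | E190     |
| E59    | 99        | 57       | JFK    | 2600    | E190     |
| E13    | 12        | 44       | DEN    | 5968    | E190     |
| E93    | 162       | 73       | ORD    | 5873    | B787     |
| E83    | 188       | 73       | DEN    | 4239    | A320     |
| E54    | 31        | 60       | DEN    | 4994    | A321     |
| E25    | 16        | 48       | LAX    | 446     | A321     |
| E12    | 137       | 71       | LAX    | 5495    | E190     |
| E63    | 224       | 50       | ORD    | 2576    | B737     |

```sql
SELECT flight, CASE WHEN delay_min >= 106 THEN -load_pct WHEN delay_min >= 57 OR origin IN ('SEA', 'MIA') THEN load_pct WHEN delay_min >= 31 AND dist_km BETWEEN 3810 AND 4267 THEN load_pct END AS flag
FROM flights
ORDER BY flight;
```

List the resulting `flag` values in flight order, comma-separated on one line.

-71, NULL, NULL, NULL, NULL, 57, -35, -50, -33, 81, -73, 58, -73

flight=E12: delay_min >= 106 → -71
flight=E13: (no match → NULL) → NULL
flight=E25: (no match → NULL) → NULL
flight=E54: (no match → NULL) → NULL
flight=E55: (no match → NULL) → NULL
flight=E59: delay_min >= 57 OR origin IN ('SEA', 'MIA') → 57
flight=E60: delay_min >= 106 → -35
flight=E63: delay_min >= 106 → -50
flight=E73: delay_min >= 106 → -33
flight=E76: delay_min >= 57 OR origin IN ('SEA', 'MIA') → 81
flight=E83: delay_min >= 106 → -73
flight=E86: delay_min >= 57 OR origin IN ('SEA', 'MIA') → 58
flight=E93: delay_min >= 106 → -73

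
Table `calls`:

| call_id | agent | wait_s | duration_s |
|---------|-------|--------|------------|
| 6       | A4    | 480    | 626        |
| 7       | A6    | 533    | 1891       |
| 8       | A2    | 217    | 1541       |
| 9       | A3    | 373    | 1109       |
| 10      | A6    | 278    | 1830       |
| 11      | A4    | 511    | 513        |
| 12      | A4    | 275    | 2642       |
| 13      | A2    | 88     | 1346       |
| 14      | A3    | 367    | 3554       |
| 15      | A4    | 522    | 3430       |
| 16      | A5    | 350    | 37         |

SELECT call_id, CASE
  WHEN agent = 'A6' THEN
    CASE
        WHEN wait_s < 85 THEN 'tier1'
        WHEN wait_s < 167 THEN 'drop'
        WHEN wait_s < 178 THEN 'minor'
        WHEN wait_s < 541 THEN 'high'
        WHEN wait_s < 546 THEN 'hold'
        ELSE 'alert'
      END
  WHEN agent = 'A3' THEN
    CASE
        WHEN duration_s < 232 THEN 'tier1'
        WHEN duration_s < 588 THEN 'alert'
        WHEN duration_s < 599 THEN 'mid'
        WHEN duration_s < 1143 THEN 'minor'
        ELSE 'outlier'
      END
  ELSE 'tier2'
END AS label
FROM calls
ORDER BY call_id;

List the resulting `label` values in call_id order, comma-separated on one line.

call_id=6: agent='A4' → outer ELSE → tier2
call_id=7: agent='A6' → inner[wait_s < 541] → high
call_id=8: agent='A2' → outer ELSE → tier2
call_id=9: agent='A3' → inner[duration_s < 1143] → minor
call_id=10: agent='A6' → inner[wait_s < 541] → high
call_id=11: agent='A4' → outer ELSE → tier2
call_id=12: agent='A4' → outer ELSE → tier2
call_id=13: agent='A2' → outer ELSE → tier2
call_id=14: agent='A3' → inner[ELSE] → outlier
call_id=15: agent='A4' → outer ELSE → tier2
call_id=16: agent='A5' → outer ELSE → tier2

tier2, high, tier2, minor, high, tier2, tier2, tier2, outlier, tier2, tier2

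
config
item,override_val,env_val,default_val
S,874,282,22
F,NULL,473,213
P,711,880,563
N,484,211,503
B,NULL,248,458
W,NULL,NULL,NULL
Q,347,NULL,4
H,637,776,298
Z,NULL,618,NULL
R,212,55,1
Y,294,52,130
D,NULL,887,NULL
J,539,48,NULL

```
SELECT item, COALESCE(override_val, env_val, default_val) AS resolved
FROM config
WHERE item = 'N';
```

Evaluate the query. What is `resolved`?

484

item = N: override_val=484, env_val=211, default_val=503.
override_val=484 → 484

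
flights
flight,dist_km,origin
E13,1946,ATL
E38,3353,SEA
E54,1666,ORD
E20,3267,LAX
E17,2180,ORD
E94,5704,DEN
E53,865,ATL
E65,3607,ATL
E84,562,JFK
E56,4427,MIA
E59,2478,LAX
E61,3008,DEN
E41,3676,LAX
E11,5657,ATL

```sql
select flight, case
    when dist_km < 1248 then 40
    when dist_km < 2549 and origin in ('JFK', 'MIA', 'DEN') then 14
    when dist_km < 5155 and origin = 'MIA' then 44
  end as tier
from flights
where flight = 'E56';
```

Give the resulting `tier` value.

flight = E56: dist_km=4427, origin=MIA.
dist_km < 1248 → false
dist_km < 2549 and origin in ('JFK', 'MIA', 'DEN') → false
dist_km < 5155 and origin = 'MIA' → true → 44

44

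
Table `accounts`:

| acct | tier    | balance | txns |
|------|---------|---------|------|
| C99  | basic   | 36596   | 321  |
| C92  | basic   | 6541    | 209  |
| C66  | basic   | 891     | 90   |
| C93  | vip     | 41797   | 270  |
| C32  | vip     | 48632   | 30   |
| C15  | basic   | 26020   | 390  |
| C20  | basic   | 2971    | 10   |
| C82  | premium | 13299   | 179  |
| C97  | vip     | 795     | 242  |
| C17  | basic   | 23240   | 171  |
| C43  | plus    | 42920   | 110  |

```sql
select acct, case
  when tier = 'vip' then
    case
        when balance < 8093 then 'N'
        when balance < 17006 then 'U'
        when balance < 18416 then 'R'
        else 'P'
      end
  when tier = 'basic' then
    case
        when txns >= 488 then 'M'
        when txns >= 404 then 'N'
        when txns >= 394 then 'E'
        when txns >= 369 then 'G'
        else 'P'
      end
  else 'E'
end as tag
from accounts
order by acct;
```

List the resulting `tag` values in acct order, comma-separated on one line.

G, P, P, P, E, P, E, P, P, N, P

acct=C15: tier='basic' → inner[txns >= 369] → G
acct=C17: tier='basic' → inner[ELSE] → P
acct=C20: tier='basic' → inner[ELSE] → P
acct=C32: tier='vip' → inner[ELSE] → P
acct=C43: tier='plus' → outer ELSE → E
acct=C66: tier='basic' → inner[ELSE] → P
acct=C82: tier='premium' → outer ELSE → E
acct=C92: tier='basic' → inner[ELSE] → P
acct=C93: tier='vip' → inner[ELSE] → P
acct=C97: tier='vip' → inner[balance < 8093] → N
acct=C99: tier='basic' → inner[ELSE] → P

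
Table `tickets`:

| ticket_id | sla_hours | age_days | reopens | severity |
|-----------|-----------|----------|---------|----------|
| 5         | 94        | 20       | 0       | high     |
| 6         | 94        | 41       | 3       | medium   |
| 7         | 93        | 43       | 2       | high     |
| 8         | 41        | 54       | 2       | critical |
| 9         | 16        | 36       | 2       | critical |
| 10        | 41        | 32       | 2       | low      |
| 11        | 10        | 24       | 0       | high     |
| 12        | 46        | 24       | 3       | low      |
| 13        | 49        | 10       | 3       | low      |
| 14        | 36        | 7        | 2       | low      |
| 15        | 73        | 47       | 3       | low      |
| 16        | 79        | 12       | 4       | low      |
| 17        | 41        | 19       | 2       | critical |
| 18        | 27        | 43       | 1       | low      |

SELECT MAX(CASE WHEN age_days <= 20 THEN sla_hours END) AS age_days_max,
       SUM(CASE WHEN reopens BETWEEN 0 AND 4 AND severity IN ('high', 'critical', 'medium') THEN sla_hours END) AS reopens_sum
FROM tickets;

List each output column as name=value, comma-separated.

[age_days_max: age_days <= 20]
ticket_id=5: ✓ → 94
ticket_id=6: ✗
ticket_id=7: ✗
ticket_id=8: ✗
ticket_id=9: ✗
ticket_id=10: ✗
ticket_id=11: ✗
ticket_id=12: ✗
ticket_id=13: ✓ → 49
ticket_id=14: ✓ → 36
ticket_id=15: ✗
ticket_id=16: ✓ → 79
ticket_id=17: ✓ → 41
ticket_id=18: ✗
age_days_max = MAX(94, 49, 36, 79, 41) = 94
—
[reopens_sum: reopens BETWEEN 0 AND 4 AND severity IN ('high', 'critical', 'medium')]
ticket_id=5: ✓ → 94
ticket_id=6: ✓ → 94
ticket_id=7: ✓ → 93
ticket_id=8: ✓ → 41
ticket_id=9: ✓ → 16
ticket_id=10: ✗
ticket_id=11: ✓ → 10
ticket_id=12: ✗
ticket_id=13: ✗
ticket_id=14: ✗
ticket_id=15: ✗
ticket_id=16: ✗
ticket_id=17: ✓ → 41
ticket_id=18: ✗
reopens_sum = 94 + 94 + 93 + 41 + 16 + 10 + 41 = 389

age_days_max=94, reopens_sum=389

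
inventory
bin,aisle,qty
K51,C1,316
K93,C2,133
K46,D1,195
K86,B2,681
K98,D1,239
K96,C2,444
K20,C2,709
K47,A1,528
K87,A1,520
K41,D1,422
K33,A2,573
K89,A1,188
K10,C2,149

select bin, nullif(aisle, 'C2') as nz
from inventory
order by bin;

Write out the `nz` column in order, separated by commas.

NULL, NULL, A2, D1, D1, A1, C1, B2, A1, A1, NULL, NULL, D1

bin=K10: aisle=C2 vs C2: equal → NULL
bin=K20: aisle=C2 vs C2: equal → NULL
bin=K33: aisle=A2 vs C2: differ → A2
bin=K41: aisle=D1 vs C2: differ → D1
bin=K46: aisle=D1 vs C2: differ → D1
bin=K47: aisle=A1 vs C2: differ → A1
bin=K51: aisle=C1 vs C2: differ → C1
bin=K86: aisle=B2 vs C2: differ → B2
bin=K87: aisle=A1 vs C2: differ → A1
bin=K89: aisle=A1 vs C2: differ → A1
bin=K93: aisle=C2 vs C2: equal → NULL
bin=K96: aisle=C2 vs C2: equal → NULL
bin=K98: aisle=D1 vs C2: differ → D1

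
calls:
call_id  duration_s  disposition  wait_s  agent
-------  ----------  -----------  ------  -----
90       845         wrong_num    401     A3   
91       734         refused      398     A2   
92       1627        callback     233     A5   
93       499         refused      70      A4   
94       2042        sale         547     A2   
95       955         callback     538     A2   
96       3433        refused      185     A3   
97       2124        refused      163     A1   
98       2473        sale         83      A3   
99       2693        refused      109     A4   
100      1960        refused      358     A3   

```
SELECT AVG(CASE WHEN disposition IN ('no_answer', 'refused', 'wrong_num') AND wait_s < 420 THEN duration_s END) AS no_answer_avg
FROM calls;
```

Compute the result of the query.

call_id=90: ✓ → 845
call_id=91: ✓ → 734
call_id=92: ✗
call_id=93: ✓ → 499
call_id=94: ✗
call_id=95: ✗
call_id=96: ✓ → 3433
call_id=97: ✓ → 2124
call_id=98: ✗
call_id=99: ✓ → 2693
call_id=100: ✓ → 1960
no_answer_avg = (845 + 734 + 499 + 3433 + 2124 + 2693 + 1960) / 7 = 1755.4285714286

1755.4285714286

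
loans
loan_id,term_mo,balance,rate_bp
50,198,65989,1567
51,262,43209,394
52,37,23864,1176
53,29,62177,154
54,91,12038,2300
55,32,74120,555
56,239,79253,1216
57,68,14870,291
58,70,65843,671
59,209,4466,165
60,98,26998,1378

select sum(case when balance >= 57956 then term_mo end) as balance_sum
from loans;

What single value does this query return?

568

loan_id=50: ✓ → 198
loan_id=51: ✗
loan_id=52: ✗
loan_id=53: ✓ → 29
loan_id=54: ✗
loan_id=55: ✓ → 32
loan_id=56: ✓ → 239
loan_id=57: ✗
loan_id=58: ✓ → 70
loan_id=59: ✗
loan_id=60: ✗
balance_sum = 198 + 29 + 32 + 239 + 70 = 568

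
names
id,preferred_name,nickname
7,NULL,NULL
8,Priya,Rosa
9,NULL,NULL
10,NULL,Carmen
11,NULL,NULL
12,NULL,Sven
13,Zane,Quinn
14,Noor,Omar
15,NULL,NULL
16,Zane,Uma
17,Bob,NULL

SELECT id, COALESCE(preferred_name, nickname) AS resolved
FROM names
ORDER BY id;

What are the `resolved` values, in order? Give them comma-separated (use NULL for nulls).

NULL, Priya, NULL, Carmen, NULL, Sven, Zane, Noor, NULL, Zane, Bob

id=7: preferred_name=NULL, nickname=NULL (all NULL) → NULL
id=8: preferred_name=Priya → Priya
id=9: preferred_name=NULL, nickname=NULL (all NULL) → NULL
id=10: preferred_name=NULL, nickname=Carmen → Carmen
id=11: preferred_name=NULL, nickname=NULL (all NULL) → NULL
id=12: preferred_name=NULL, nickname=Sven → Sven
id=13: preferred_name=Zane → Zane
id=14: preferred_name=Noor → Noor
id=15: preferred_name=NULL, nickname=NULL (all NULL) → NULL
id=16: preferred_name=Zane → Zane
id=17: preferred_name=Bob → Bob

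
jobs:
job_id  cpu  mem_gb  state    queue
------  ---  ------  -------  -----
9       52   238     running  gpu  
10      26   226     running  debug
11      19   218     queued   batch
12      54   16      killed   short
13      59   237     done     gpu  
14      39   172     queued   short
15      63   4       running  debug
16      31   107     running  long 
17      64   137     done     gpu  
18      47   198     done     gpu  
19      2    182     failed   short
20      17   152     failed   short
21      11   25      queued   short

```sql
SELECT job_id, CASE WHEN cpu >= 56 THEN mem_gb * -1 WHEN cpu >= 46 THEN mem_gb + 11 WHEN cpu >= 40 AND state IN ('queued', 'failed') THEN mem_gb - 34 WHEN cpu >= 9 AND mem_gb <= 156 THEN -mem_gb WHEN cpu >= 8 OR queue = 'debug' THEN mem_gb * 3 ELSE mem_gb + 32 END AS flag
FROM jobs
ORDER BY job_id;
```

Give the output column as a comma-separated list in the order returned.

249, 678, 654, 27, -237, 516, -4, -107, -137, 209, 214, -152, -25

job_id=9: cpu >= 46 → 249
job_id=10: cpu >= 8 OR queue = 'debug' → 678
job_id=11: cpu >= 8 OR queue = 'debug' → 654
job_id=12: cpu >= 46 → 27
job_id=13: cpu >= 56 → -237
job_id=14: cpu >= 8 OR queue = 'debug' → 516
job_id=15: cpu >= 56 → -4
job_id=16: cpu >= 9 AND mem_gb <= 156 → -107
job_id=17: cpu >= 56 → -137
job_id=18: cpu >= 46 → 209
job_id=19: ELSE → 214
job_id=20: cpu >= 9 AND mem_gb <= 156 → -152
job_id=21: cpu >= 9 AND mem_gb <= 156 → -25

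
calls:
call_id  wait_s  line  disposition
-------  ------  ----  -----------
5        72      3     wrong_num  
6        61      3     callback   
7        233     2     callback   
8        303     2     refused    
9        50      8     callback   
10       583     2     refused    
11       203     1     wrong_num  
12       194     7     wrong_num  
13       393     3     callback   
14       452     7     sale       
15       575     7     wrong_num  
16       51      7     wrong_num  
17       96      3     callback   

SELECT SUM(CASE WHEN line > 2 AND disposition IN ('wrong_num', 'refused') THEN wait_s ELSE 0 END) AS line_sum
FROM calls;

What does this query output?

call_id=5: ✓ → 72
call_id=6: ✗
call_id=7: ✗
call_id=8: ✗
call_id=9: ✗
call_id=10: ✗
call_id=11: ✗
call_id=12: ✓ → 194
call_id=13: ✗
call_id=14: ✗
call_id=15: ✓ → 575
call_id=16: ✓ → 51
call_id=17: ✗
line_sum = 72 + 194 + 575 + 51 = 892

892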